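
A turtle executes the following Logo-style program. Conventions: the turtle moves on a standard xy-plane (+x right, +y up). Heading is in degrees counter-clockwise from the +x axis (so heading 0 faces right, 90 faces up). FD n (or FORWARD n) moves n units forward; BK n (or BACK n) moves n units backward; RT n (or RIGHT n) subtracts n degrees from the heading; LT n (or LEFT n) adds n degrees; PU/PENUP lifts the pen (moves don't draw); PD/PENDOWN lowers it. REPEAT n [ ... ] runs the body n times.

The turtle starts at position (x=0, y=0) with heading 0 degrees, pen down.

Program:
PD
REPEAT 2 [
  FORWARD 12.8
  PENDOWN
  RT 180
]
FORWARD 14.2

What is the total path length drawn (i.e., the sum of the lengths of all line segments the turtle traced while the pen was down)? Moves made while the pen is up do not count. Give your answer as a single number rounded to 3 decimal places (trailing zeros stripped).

Executing turtle program step by step:
Start: pos=(0,0), heading=0, pen down
PD: pen down
REPEAT 2 [
  -- iteration 1/2 --
  FD 12.8: (0,0) -> (12.8,0) [heading=0, draw]
  PD: pen down
  RT 180: heading 0 -> 180
  -- iteration 2/2 --
  FD 12.8: (12.8,0) -> (0,0) [heading=180, draw]
  PD: pen down
  RT 180: heading 180 -> 0
]
FD 14.2: (0,0) -> (14.2,0) [heading=0, draw]
Final: pos=(14.2,0), heading=0, 3 segment(s) drawn

Segment lengths:
  seg 1: (0,0) -> (12.8,0), length = 12.8
  seg 2: (12.8,0) -> (0,0), length = 12.8
  seg 3: (0,0) -> (14.2,0), length = 14.2
Total = 39.8

Answer: 39.8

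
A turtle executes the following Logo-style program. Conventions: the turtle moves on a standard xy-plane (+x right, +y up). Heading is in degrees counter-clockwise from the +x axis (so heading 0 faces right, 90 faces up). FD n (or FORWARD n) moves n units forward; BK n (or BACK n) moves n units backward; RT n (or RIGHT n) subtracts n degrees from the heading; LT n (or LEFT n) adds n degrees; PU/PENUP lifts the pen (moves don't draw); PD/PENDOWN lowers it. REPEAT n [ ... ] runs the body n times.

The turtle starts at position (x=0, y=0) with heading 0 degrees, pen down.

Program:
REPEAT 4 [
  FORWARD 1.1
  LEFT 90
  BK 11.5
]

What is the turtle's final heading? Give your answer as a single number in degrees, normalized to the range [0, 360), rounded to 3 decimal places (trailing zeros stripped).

Executing turtle program step by step:
Start: pos=(0,0), heading=0, pen down
REPEAT 4 [
  -- iteration 1/4 --
  FD 1.1: (0,0) -> (1.1,0) [heading=0, draw]
  LT 90: heading 0 -> 90
  BK 11.5: (1.1,0) -> (1.1,-11.5) [heading=90, draw]
  -- iteration 2/4 --
  FD 1.1: (1.1,-11.5) -> (1.1,-10.4) [heading=90, draw]
  LT 90: heading 90 -> 180
  BK 11.5: (1.1,-10.4) -> (12.6,-10.4) [heading=180, draw]
  -- iteration 3/4 --
  FD 1.1: (12.6,-10.4) -> (11.5,-10.4) [heading=180, draw]
  LT 90: heading 180 -> 270
  BK 11.5: (11.5,-10.4) -> (11.5,1.1) [heading=270, draw]
  -- iteration 4/4 --
  FD 1.1: (11.5,1.1) -> (11.5,0) [heading=270, draw]
  LT 90: heading 270 -> 0
  BK 11.5: (11.5,0) -> (0,0) [heading=0, draw]
]
Final: pos=(0,0), heading=0, 8 segment(s) drawn

Answer: 0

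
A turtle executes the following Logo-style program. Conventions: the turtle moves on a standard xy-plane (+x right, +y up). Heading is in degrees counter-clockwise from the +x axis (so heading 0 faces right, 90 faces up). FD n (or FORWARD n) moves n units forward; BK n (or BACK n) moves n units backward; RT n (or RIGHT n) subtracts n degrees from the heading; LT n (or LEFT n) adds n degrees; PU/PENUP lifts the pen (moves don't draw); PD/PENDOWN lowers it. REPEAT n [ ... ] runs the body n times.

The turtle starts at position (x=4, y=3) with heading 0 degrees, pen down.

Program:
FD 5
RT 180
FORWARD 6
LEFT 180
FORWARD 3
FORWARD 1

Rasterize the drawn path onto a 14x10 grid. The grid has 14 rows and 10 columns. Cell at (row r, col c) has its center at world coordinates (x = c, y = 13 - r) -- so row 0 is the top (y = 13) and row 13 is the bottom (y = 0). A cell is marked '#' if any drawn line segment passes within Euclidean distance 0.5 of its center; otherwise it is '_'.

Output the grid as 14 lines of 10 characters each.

Segment 0: (4,3) -> (9,3)
Segment 1: (9,3) -> (3,3)
Segment 2: (3,3) -> (6,3)
Segment 3: (6,3) -> (7,3)

Answer: __________
__________
__________
__________
__________
__________
__________
__________
__________
__________
___#######
__________
__________
__________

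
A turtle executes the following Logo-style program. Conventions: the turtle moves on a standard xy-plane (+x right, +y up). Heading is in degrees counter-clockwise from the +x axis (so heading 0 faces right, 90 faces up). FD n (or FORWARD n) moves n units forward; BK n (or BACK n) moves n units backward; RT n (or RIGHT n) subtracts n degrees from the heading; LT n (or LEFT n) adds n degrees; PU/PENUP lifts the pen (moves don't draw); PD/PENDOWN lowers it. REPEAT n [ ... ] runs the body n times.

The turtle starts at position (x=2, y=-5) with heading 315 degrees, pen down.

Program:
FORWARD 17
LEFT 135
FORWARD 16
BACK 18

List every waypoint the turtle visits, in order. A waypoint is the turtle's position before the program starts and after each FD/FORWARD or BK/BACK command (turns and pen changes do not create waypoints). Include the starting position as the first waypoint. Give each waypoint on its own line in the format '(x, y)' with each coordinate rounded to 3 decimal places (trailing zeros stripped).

Executing turtle program step by step:
Start: pos=(2,-5), heading=315, pen down
FD 17: (2,-5) -> (14.021,-17.021) [heading=315, draw]
LT 135: heading 315 -> 90
FD 16: (14.021,-17.021) -> (14.021,-1.021) [heading=90, draw]
BK 18: (14.021,-1.021) -> (14.021,-19.021) [heading=90, draw]
Final: pos=(14.021,-19.021), heading=90, 3 segment(s) drawn
Waypoints (4 total):
(2, -5)
(14.021, -17.021)
(14.021, -1.021)
(14.021, -19.021)

Answer: (2, -5)
(14.021, -17.021)
(14.021, -1.021)
(14.021, -19.021)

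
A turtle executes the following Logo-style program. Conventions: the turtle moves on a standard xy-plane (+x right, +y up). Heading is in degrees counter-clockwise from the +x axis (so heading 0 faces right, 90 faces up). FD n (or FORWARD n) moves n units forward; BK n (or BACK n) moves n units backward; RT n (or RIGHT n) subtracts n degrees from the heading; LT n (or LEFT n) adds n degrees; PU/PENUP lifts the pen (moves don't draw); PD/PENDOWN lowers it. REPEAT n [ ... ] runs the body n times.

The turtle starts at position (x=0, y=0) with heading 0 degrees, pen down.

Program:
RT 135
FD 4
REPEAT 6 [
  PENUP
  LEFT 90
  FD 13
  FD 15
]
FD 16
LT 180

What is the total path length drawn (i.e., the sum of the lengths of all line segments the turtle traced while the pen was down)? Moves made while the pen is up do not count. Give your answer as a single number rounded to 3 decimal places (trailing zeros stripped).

Executing turtle program step by step:
Start: pos=(0,0), heading=0, pen down
RT 135: heading 0 -> 225
FD 4: (0,0) -> (-2.828,-2.828) [heading=225, draw]
REPEAT 6 [
  -- iteration 1/6 --
  PU: pen up
  LT 90: heading 225 -> 315
  FD 13: (-2.828,-2.828) -> (6.364,-12.021) [heading=315, move]
  FD 15: (6.364,-12.021) -> (16.971,-22.627) [heading=315, move]
  -- iteration 2/6 --
  PU: pen up
  LT 90: heading 315 -> 45
  FD 13: (16.971,-22.627) -> (26.163,-13.435) [heading=45, move]
  FD 15: (26.163,-13.435) -> (36.77,-2.828) [heading=45, move]
  -- iteration 3/6 --
  PU: pen up
  LT 90: heading 45 -> 135
  FD 13: (36.77,-2.828) -> (27.577,6.364) [heading=135, move]
  FD 15: (27.577,6.364) -> (16.971,16.971) [heading=135, move]
  -- iteration 4/6 --
  PU: pen up
  LT 90: heading 135 -> 225
  FD 13: (16.971,16.971) -> (7.778,7.778) [heading=225, move]
  FD 15: (7.778,7.778) -> (-2.828,-2.828) [heading=225, move]
  -- iteration 5/6 --
  PU: pen up
  LT 90: heading 225 -> 315
  FD 13: (-2.828,-2.828) -> (6.364,-12.021) [heading=315, move]
  FD 15: (6.364,-12.021) -> (16.971,-22.627) [heading=315, move]
  -- iteration 6/6 --
  PU: pen up
  LT 90: heading 315 -> 45
  FD 13: (16.971,-22.627) -> (26.163,-13.435) [heading=45, move]
  FD 15: (26.163,-13.435) -> (36.77,-2.828) [heading=45, move]
]
FD 16: (36.77,-2.828) -> (48.083,8.485) [heading=45, move]
LT 180: heading 45 -> 225
Final: pos=(48.083,8.485), heading=225, 1 segment(s) drawn

Segment lengths:
  seg 1: (0,0) -> (-2.828,-2.828), length = 4
Total = 4

Answer: 4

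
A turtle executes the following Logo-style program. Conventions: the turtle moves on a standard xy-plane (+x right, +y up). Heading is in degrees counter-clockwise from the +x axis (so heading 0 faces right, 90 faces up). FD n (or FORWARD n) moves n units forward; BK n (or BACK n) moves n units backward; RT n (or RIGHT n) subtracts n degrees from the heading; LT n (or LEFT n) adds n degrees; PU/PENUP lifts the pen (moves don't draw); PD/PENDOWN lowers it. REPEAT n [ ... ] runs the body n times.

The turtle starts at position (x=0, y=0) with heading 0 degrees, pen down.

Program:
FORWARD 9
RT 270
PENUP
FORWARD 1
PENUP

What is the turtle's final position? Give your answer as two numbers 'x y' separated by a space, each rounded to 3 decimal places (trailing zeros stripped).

Executing turtle program step by step:
Start: pos=(0,0), heading=0, pen down
FD 9: (0,0) -> (9,0) [heading=0, draw]
RT 270: heading 0 -> 90
PU: pen up
FD 1: (9,0) -> (9,1) [heading=90, move]
PU: pen up
Final: pos=(9,1), heading=90, 1 segment(s) drawn

Answer: 9 1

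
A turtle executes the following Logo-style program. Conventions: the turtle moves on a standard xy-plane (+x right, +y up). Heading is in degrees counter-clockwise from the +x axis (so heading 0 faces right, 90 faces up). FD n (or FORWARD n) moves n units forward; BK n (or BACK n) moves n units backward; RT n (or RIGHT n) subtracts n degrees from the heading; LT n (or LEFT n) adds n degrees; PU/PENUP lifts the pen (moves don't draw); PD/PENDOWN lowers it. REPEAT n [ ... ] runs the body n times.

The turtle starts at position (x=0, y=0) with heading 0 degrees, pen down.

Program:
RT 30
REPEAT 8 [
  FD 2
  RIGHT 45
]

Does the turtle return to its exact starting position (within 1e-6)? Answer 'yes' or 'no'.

Answer: yes

Derivation:
Executing turtle program step by step:
Start: pos=(0,0), heading=0, pen down
RT 30: heading 0 -> 330
REPEAT 8 [
  -- iteration 1/8 --
  FD 2: (0,0) -> (1.732,-1) [heading=330, draw]
  RT 45: heading 330 -> 285
  -- iteration 2/8 --
  FD 2: (1.732,-1) -> (2.25,-2.932) [heading=285, draw]
  RT 45: heading 285 -> 240
  -- iteration 3/8 --
  FD 2: (2.25,-2.932) -> (1.25,-4.664) [heading=240, draw]
  RT 45: heading 240 -> 195
  -- iteration 4/8 --
  FD 2: (1.25,-4.664) -> (-0.682,-5.182) [heading=195, draw]
  RT 45: heading 195 -> 150
  -- iteration 5/8 --
  FD 2: (-0.682,-5.182) -> (-2.414,-4.182) [heading=150, draw]
  RT 45: heading 150 -> 105
  -- iteration 6/8 --
  FD 2: (-2.414,-4.182) -> (-2.932,-2.25) [heading=105, draw]
  RT 45: heading 105 -> 60
  -- iteration 7/8 --
  FD 2: (-2.932,-2.25) -> (-1.932,-0.518) [heading=60, draw]
  RT 45: heading 60 -> 15
  -- iteration 8/8 --
  FD 2: (-1.932,-0.518) -> (0,0) [heading=15, draw]
  RT 45: heading 15 -> 330
]
Final: pos=(0,0), heading=330, 8 segment(s) drawn

Start position: (0, 0)
Final position: (0, 0)
Distance = 0; < 1e-6 -> CLOSED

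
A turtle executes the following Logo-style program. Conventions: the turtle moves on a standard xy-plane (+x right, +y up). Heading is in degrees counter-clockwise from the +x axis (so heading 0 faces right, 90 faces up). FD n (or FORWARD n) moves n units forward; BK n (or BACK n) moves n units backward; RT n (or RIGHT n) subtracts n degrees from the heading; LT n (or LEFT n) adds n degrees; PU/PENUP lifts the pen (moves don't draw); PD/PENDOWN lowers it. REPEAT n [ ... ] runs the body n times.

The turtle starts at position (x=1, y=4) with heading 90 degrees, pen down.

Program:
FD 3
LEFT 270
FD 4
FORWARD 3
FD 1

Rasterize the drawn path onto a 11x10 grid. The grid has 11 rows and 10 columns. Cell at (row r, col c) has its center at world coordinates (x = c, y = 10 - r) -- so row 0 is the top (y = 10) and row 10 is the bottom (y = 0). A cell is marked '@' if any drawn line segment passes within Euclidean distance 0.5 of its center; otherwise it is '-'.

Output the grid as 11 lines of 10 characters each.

Answer: ----------
----------
----------
-@@@@@@@@@
-@--------
-@--------
-@--------
----------
----------
----------
----------

Derivation:
Segment 0: (1,4) -> (1,7)
Segment 1: (1,7) -> (5,7)
Segment 2: (5,7) -> (8,7)
Segment 3: (8,7) -> (9,7)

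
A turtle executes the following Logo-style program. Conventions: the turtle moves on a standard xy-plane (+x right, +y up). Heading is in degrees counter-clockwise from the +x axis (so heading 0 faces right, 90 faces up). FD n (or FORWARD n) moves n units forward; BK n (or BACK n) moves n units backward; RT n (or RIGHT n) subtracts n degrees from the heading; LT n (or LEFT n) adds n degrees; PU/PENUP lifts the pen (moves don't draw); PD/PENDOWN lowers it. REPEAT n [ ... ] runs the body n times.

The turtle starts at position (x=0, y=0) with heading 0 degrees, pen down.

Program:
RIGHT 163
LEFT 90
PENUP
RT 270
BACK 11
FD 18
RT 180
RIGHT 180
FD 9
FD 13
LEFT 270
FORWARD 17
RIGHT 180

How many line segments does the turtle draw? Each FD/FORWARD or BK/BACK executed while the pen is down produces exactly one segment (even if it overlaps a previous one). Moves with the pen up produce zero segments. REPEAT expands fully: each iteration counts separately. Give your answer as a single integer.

Executing turtle program step by step:
Start: pos=(0,0), heading=0, pen down
RT 163: heading 0 -> 197
LT 90: heading 197 -> 287
PU: pen up
RT 270: heading 287 -> 17
BK 11: (0,0) -> (-10.519,-3.216) [heading=17, move]
FD 18: (-10.519,-3.216) -> (6.694,2.047) [heading=17, move]
RT 180: heading 17 -> 197
RT 180: heading 197 -> 17
FD 9: (6.694,2.047) -> (15.301,4.678) [heading=17, move]
FD 13: (15.301,4.678) -> (27.733,8.479) [heading=17, move]
LT 270: heading 17 -> 287
FD 17: (27.733,8.479) -> (32.703,-7.778) [heading=287, move]
RT 180: heading 287 -> 107
Final: pos=(32.703,-7.778), heading=107, 0 segment(s) drawn
Segments drawn: 0

Answer: 0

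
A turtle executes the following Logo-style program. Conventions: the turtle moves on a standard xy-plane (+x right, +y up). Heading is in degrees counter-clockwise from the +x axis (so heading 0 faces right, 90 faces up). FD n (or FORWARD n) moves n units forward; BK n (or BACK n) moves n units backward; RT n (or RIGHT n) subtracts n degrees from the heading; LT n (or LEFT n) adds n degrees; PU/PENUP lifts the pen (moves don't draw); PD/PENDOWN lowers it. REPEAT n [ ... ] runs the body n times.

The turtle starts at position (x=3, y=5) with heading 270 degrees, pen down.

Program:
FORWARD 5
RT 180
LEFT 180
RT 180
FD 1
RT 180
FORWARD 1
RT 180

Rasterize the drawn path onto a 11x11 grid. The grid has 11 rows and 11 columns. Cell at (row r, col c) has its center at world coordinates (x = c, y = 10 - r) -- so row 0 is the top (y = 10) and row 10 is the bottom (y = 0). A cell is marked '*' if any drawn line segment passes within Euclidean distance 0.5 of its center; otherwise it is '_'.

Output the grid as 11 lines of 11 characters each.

Answer: ___________
___________
___________
___________
___________
___*_______
___*_______
___*_______
___*_______
___*_______
___*_______

Derivation:
Segment 0: (3,5) -> (3,0)
Segment 1: (3,0) -> (3,1)
Segment 2: (3,1) -> (3,0)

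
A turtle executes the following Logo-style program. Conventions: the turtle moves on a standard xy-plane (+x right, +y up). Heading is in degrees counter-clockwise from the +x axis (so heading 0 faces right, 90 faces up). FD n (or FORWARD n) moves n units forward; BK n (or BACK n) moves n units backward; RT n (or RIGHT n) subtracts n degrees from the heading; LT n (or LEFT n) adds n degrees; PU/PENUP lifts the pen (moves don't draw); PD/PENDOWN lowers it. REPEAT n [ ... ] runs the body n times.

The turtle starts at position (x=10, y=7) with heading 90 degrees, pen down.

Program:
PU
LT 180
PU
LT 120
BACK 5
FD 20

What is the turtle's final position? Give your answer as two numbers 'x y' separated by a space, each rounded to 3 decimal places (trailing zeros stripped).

Executing turtle program step by step:
Start: pos=(10,7), heading=90, pen down
PU: pen up
LT 180: heading 90 -> 270
PU: pen up
LT 120: heading 270 -> 30
BK 5: (10,7) -> (5.67,4.5) [heading=30, move]
FD 20: (5.67,4.5) -> (22.99,14.5) [heading=30, move]
Final: pos=(22.99,14.5), heading=30, 0 segment(s) drawn

Answer: 22.99 14.5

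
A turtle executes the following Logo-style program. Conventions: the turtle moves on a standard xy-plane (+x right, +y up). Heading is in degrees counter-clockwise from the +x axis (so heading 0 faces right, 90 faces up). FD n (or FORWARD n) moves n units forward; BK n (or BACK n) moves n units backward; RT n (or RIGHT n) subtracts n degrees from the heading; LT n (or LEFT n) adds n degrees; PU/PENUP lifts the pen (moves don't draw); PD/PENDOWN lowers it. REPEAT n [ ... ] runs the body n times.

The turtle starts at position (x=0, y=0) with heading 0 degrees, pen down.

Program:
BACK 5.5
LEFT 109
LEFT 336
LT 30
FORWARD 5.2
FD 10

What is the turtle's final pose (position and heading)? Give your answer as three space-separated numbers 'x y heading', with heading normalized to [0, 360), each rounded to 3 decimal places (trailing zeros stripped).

Executing turtle program step by step:
Start: pos=(0,0), heading=0, pen down
BK 5.5: (0,0) -> (-5.5,0) [heading=0, draw]
LT 109: heading 0 -> 109
LT 336: heading 109 -> 85
LT 30: heading 85 -> 115
FD 5.2: (-5.5,0) -> (-7.698,4.713) [heading=115, draw]
FD 10: (-7.698,4.713) -> (-11.924,13.776) [heading=115, draw]
Final: pos=(-11.924,13.776), heading=115, 3 segment(s) drawn

Answer: -11.924 13.776 115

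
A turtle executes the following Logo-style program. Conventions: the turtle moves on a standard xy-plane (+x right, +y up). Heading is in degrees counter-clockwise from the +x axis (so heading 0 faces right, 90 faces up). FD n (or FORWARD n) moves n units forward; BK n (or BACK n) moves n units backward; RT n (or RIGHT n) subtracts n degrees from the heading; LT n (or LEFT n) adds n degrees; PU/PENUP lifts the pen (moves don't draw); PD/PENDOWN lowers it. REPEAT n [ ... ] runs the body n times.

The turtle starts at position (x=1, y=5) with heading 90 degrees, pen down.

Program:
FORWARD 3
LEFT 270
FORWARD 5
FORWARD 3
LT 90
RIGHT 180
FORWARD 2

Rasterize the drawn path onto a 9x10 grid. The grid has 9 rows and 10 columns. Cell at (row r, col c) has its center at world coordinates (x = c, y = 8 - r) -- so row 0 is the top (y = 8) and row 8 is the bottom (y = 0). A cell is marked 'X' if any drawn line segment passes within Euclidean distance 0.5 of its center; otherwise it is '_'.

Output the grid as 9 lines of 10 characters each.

Answer: _XXXXXXXXX
_X_______X
_X_______X
_X________
__________
__________
__________
__________
__________

Derivation:
Segment 0: (1,5) -> (1,8)
Segment 1: (1,8) -> (6,8)
Segment 2: (6,8) -> (9,8)
Segment 3: (9,8) -> (9,6)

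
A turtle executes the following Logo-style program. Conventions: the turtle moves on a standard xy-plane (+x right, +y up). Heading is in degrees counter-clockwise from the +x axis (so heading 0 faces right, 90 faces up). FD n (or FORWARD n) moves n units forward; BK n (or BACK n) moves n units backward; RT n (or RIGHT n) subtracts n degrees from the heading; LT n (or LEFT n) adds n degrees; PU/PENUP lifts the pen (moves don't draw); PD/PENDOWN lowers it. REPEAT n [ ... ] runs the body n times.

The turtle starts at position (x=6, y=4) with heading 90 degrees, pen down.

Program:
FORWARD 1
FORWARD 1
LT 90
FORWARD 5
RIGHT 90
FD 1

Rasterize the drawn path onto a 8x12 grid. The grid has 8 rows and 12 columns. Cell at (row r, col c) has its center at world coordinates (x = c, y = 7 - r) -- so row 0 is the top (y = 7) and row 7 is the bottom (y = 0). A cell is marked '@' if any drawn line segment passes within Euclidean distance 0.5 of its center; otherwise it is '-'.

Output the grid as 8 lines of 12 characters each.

Answer: -@----------
-@@@@@@-----
------@-----
------@-----
------------
------------
------------
------------

Derivation:
Segment 0: (6,4) -> (6,5)
Segment 1: (6,5) -> (6,6)
Segment 2: (6,6) -> (1,6)
Segment 3: (1,6) -> (1,7)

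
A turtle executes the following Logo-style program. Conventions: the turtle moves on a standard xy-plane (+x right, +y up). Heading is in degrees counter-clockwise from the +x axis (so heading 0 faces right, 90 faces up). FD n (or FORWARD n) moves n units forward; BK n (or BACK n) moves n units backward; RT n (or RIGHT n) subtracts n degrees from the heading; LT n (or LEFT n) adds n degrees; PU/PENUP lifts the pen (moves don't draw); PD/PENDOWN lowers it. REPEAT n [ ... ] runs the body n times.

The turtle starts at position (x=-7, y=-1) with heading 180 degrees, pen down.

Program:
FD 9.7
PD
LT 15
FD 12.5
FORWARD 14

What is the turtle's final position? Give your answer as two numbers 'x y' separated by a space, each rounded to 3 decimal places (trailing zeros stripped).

Answer: -42.297 -7.859

Derivation:
Executing turtle program step by step:
Start: pos=(-7,-1), heading=180, pen down
FD 9.7: (-7,-1) -> (-16.7,-1) [heading=180, draw]
PD: pen down
LT 15: heading 180 -> 195
FD 12.5: (-16.7,-1) -> (-28.774,-4.235) [heading=195, draw]
FD 14: (-28.774,-4.235) -> (-42.297,-7.859) [heading=195, draw]
Final: pos=(-42.297,-7.859), heading=195, 3 segment(s) drawn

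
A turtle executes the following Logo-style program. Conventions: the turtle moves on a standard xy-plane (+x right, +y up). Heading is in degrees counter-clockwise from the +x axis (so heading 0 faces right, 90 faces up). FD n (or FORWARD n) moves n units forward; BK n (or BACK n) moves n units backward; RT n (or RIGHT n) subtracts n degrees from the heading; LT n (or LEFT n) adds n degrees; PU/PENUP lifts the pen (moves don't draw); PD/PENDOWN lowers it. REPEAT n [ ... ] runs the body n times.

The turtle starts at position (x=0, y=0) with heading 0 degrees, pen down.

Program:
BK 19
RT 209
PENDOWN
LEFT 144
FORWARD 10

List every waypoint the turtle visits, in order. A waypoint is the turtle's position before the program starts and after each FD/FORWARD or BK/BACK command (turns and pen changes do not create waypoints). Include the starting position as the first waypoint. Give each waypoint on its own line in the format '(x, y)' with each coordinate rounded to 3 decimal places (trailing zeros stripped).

Executing turtle program step by step:
Start: pos=(0,0), heading=0, pen down
BK 19: (0,0) -> (-19,0) [heading=0, draw]
RT 209: heading 0 -> 151
PD: pen down
LT 144: heading 151 -> 295
FD 10: (-19,0) -> (-14.774,-9.063) [heading=295, draw]
Final: pos=(-14.774,-9.063), heading=295, 2 segment(s) drawn
Waypoints (3 total):
(0, 0)
(-19, 0)
(-14.774, -9.063)

Answer: (0, 0)
(-19, 0)
(-14.774, -9.063)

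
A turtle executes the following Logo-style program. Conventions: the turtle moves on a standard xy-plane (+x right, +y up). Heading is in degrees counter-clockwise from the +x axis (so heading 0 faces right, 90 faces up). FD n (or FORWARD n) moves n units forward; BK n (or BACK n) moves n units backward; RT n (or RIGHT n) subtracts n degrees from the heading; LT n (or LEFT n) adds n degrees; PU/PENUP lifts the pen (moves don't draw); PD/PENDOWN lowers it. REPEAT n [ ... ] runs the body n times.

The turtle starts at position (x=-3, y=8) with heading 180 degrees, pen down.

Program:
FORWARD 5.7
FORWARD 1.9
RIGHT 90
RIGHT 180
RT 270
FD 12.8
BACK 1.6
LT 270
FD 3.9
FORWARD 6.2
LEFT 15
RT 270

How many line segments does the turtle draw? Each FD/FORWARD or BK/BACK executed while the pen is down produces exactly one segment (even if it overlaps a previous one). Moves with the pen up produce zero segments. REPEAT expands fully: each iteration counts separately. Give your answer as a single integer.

Executing turtle program step by step:
Start: pos=(-3,8), heading=180, pen down
FD 5.7: (-3,8) -> (-8.7,8) [heading=180, draw]
FD 1.9: (-8.7,8) -> (-10.6,8) [heading=180, draw]
RT 90: heading 180 -> 90
RT 180: heading 90 -> 270
RT 270: heading 270 -> 0
FD 12.8: (-10.6,8) -> (2.2,8) [heading=0, draw]
BK 1.6: (2.2,8) -> (0.6,8) [heading=0, draw]
LT 270: heading 0 -> 270
FD 3.9: (0.6,8) -> (0.6,4.1) [heading=270, draw]
FD 6.2: (0.6,4.1) -> (0.6,-2.1) [heading=270, draw]
LT 15: heading 270 -> 285
RT 270: heading 285 -> 15
Final: pos=(0.6,-2.1), heading=15, 6 segment(s) drawn
Segments drawn: 6

Answer: 6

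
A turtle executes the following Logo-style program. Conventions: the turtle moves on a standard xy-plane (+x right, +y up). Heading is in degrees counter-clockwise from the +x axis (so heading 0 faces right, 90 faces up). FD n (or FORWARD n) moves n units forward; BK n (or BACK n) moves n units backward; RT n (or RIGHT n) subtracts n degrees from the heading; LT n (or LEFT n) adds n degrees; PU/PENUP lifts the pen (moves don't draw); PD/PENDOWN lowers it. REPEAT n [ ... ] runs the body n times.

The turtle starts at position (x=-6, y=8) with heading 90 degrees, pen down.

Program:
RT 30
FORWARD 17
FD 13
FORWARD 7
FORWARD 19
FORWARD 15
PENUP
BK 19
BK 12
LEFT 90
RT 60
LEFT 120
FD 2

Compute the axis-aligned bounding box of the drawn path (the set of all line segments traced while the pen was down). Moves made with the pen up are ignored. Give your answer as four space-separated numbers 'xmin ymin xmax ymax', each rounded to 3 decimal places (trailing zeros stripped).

Answer: -6 8 29.5 69.488

Derivation:
Executing turtle program step by step:
Start: pos=(-6,8), heading=90, pen down
RT 30: heading 90 -> 60
FD 17: (-6,8) -> (2.5,22.722) [heading=60, draw]
FD 13: (2.5,22.722) -> (9,33.981) [heading=60, draw]
FD 7: (9,33.981) -> (12.5,40.043) [heading=60, draw]
FD 19: (12.5,40.043) -> (22,56.497) [heading=60, draw]
FD 15: (22,56.497) -> (29.5,69.488) [heading=60, draw]
PU: pen up
BK 19: (29.5,69.488) -> (20,53.033) [heading=60, move]
BK 12: (20,53.033) -> (14,42.641) [heading=60, move]
LT 90: heading 60 -> 150
RT 60: heading 150 -> 90
LT 120: heading 90 -> 210
FD 2: (14,42.641) -> (12.268,41.641) [heading=210, move]
Final: pos=(12.268,41.641), heading=210, 5 segment(s) drawn

Segment endpoints: x in {-6, 2.5, 9, 12.5, 22, 29.5}, y in {8, 22.722, 33.981, 40.043, 56.497, 69.488}
xmin=-6, ymin=8, xmax=29.5, ymax=69.488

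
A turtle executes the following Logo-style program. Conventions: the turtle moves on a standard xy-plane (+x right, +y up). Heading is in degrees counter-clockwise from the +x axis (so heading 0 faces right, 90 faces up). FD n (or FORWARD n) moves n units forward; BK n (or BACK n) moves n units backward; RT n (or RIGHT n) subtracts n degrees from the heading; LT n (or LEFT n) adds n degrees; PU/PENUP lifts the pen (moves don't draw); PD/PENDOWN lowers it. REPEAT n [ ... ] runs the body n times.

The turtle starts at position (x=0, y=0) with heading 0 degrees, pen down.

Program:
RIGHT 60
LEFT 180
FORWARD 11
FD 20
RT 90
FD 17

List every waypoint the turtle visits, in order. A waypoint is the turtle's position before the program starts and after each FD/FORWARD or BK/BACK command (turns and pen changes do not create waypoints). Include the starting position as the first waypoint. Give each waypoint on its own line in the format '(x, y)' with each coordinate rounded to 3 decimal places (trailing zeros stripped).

Executing turtle program step by step:
Start: pos=(0,0), heading=0, pen down
RT 60: heading 0 -> 300
LT 180: heading 300 -> 120
FD 11: (0,0) -> (-5.5,9.526) [heading=120, draw]
FD 20: (-5.5,9.526) -> (-15.5,26.847) [heading=120, draw]
RT 90: heading 120 -> 30
FD 17: (-15.5,26.847) -> (-0.778,35.347) [heading=30, draw]
Final: pos=(-0.778,35.347), heading=30, 3 segment(s) drawn
Waypoints (4 total):
(0, 0)
(-5.5, 9.526)
(-15.5, 26.847)
(-0.778, 35.347)

Answer: (0, 0)
(-5.5, 9.526)
(-15.5, 26.847)
(-0.778, 35.347)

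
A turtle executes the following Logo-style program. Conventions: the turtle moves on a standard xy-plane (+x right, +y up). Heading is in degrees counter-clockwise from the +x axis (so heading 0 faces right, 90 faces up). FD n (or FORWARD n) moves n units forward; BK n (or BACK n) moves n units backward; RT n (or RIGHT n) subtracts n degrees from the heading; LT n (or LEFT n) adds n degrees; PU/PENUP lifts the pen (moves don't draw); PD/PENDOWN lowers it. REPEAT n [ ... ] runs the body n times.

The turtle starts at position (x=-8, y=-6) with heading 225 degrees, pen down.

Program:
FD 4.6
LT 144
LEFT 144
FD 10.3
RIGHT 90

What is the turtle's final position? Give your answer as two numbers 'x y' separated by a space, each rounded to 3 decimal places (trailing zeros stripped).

Answer: -20.43 -4.577

Derivation:
Executing turtle program step by step:
Start: pos=(-8,-6), heading=225, pen down
FD 4.6: (-8,-6) -> (-11.253,-9.253) [heading=225, draw]
LT 144: heading 225 -> 9
LT 144: heading 9 -> 153
FD 10.3: (-11.253,-9.253) -> (-20.43,-4.577) [heading=153, draw]
RT 90: heading 153 -> 63
Final: pos=(-20.43,-4.577), heading=63, 2 segment(s) drawn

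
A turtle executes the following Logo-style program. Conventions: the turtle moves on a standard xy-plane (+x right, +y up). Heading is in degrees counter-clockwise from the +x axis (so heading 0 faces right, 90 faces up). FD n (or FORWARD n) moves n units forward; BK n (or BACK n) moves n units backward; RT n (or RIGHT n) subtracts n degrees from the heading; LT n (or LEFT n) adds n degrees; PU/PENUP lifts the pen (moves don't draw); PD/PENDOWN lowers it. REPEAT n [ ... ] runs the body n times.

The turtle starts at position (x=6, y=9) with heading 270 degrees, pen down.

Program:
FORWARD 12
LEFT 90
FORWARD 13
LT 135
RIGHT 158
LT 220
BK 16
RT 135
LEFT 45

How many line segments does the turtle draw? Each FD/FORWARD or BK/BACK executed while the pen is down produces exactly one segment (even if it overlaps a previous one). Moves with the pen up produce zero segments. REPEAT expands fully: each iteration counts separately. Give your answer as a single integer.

Executing turtle program step by step:
Start: pos=(6,9), heading=270, pen down
FD 12: (6,9) -> (6,-3) [heading=270, draw]
LT 90: heading 270 -> 0
FD 13: (6,-3) -> (19,-3) [heading=0, draw]
LT 135: heading 0 -> 135
RT 158: heading 135 -> 337
LT 220: heading 337 -> 197
BK 16: (19,-3) -> (34.301,1.678) [heading=197, draw]
RT 135: heading 197 -> 62
LT 45: heading 62 -> 107
Final: pos=(34.301,1.678), heading=107, 3 segment(s) drawn
Segments drawn: 3

Answer: 3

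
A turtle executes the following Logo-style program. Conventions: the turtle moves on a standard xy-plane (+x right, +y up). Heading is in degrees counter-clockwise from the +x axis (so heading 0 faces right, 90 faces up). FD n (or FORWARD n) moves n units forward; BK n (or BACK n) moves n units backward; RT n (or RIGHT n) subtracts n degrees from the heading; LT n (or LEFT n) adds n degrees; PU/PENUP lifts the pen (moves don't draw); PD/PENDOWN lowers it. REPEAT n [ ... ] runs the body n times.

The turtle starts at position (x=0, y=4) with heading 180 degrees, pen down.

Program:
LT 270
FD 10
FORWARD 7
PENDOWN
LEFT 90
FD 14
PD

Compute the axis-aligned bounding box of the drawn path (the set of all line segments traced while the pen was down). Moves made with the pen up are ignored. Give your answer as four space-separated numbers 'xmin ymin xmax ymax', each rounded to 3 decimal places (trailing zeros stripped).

Executing turtle program step by step:
Start: pos=(0,4), heading=180, pen down
LT 270: heading 180 -> 90
FD 10: (0,4) -> (0,14) [heading=90, draw]
FD 7: (0,14) -> (0,21) [heading=90, draw]
PD: pen down
LT 90: heading 90 -> 180
FD 14: (0,21) -> (-14,21) [heading=180, draw]
PD: pen down
Final: pos=(-14,21), heading=180, 3 segment(s) drawn

Segment endpoints: x in {-14, 0, 0, 0}, y in {4, 14, 21, 21}
xmin=-14, ymin=4, xmax=0, ymax=21

Answer: -14 4 0 21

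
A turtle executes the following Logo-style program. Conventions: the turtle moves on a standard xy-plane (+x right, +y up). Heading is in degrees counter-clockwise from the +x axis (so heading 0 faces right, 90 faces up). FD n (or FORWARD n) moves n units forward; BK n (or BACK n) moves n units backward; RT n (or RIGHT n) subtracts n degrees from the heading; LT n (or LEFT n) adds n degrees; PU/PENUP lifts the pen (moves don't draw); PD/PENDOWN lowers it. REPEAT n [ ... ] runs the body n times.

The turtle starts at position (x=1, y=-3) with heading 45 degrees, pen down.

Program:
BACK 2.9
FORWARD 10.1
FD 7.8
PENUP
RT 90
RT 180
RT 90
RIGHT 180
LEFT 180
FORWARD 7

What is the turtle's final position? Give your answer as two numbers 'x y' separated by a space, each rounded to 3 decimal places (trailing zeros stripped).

Executing turtle program step by step:
Start: pos=(1,-3), heading=45, pen down
BK 2.9: (1,-3) -> (-1.051,-5.051) [heading=45, draw]
FD 10.1: (-1.051,-5.051) -> (6.091,2.091) [heading=45, draw]
FD 7.8: (6.091,2.091) -> (11.607,7.607) [heading=45, draw]
PU: pen up
RT 90: heading 45 -> 315
RT 180: heading 315 -> 135
RT 90: heading 135 -> 45
RT 180: heading 45 -> 225
LT 180: heading 225 -> 45
FD 7: (11.607,7.607) -> (16.556,12.556) [heading=45, move]
Final: pos=(16.556,12.556), heading=45, 3 segment(s) drawn

Answer: 16.556 12.556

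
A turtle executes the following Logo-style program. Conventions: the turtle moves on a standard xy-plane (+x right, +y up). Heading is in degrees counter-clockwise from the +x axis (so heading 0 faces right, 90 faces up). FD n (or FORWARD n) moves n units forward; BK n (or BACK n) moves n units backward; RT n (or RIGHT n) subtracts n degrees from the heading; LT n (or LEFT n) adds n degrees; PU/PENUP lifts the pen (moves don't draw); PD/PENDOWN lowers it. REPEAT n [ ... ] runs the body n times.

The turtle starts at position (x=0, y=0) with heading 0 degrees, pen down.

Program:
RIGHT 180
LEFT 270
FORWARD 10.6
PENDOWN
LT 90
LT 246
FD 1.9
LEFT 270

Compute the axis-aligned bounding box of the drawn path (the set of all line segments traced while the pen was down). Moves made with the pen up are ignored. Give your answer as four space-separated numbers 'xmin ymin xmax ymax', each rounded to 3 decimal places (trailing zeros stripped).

Answer: 0 0 0.773 12.336

Derivation:
Executing turtle program step by step:
Start: pos=(0,0), heading=0, pen down
RT 180: heading 0 -> 180
LT 270: heading 180 -> 90
FD 10.6: (0,0) -> (0,10.6) [heading=90, draw]
PD: pen down
LT 90: heading 90 -> 180
LT 246: heading 180 -> 66
FD 1.9: (0,10.6) -> (0.773,12.336) [heading=66, draw]
LT 270: heading 66 -> 336
Final: pos=(0.773,12.336), heading=336, 2 segment(s) drawn

Segment endpoints: x in {0, 0, 0.773}, y in {0, 10.6, 12.336}
xmin=0, ymin=0, xmax=0.773, ymax=12.336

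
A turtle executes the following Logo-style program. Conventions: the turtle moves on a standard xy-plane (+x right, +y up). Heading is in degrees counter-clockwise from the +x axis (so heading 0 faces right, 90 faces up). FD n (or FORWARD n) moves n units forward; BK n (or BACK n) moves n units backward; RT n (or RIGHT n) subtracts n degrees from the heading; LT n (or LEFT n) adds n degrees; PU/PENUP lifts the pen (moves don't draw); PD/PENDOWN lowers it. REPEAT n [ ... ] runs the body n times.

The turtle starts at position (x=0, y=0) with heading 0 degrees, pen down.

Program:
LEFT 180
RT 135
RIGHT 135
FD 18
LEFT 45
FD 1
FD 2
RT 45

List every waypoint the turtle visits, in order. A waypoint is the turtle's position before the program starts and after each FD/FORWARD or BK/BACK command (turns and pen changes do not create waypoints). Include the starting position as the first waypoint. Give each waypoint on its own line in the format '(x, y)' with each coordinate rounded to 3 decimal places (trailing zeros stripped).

Executing turtle program step by step:
Start: pos=(0,0), heading=0, pen down
LT 180: heading 0 -> 180
RT 135: heading 180 -> 45
RT 135: heading 45 -> 270
FD 18: (0,0) -> (0,-18) [heading=270, draw]
LT 45: heading 270 -> 315
FD 1: (0,-18) -> (0.707,-18.707) [heading=315, draw]
FD 2: (0.707,-18.707) -> (2.121,-20.121) [heading=315, draw]
RT 45: heading 315 -> 270
Final: pos=(2.121,-20.121), heading=270, 3 segment(s) drawn
Waypoints (4 total):
(0, 0)
(0, -18)
(0.707, -18.707)
(2.121, -20.121)

Answer: (0, 0)
(0, -18)
(0.707, -18.707)
(2.121, -20.121)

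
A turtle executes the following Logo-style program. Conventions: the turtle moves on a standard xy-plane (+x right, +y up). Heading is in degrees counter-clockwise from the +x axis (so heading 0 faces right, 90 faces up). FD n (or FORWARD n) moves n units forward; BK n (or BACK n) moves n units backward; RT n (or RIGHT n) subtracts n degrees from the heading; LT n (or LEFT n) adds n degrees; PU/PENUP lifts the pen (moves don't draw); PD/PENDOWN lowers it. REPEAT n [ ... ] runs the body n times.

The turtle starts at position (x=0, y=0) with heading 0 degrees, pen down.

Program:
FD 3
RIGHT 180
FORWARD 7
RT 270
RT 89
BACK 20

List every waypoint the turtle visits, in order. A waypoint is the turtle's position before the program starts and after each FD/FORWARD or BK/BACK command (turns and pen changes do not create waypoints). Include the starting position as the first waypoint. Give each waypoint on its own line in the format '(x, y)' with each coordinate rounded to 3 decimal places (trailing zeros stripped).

Executing turtle program step by step:
Start: pos=(0,0), heading=0, pen down
FD 3: (0,0) -> (3,0) [heading=0, draw]
RT 180: heading 0 -> 180
FD 7: (3,0) -> (-4,0) [heading=180, draw]
RT 270: heading 180 -> 270
RT 89: heading 270 -> 181
BK 20: (-4,0) -> (15.997,0.349) [heading=181, draw]
Final: pos=(15.997,0.349), heading=181, 3 segment(s) drawn
Waypoints (4 total):
(0, 0)
(3, 0)
(-4, 0)
(15.997, 0.349)

Answer: (0, 0)
(3, 0)
(-4, 0)
(15.997, 0.349)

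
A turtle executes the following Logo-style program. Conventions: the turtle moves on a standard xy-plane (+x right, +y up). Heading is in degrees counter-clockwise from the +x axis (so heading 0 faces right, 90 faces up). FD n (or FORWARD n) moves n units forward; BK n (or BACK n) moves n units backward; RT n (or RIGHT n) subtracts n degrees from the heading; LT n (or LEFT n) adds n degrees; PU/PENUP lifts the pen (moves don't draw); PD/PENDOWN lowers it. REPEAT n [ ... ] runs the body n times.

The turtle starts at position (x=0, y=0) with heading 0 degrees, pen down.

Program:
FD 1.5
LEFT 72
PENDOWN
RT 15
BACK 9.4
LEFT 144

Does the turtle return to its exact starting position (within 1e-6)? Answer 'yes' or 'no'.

Answer: no

Derivation:
Executing turtle program step by step:
Start: pos=(0,0), heading=0, pen down
FD 1.5: (0,0) -> (1.5,0) [heading=0, draw]
LT 72: heading 0 -> 72
PD: pen down
RT 15: heading 72 -> 57
BK 9.4: (1.5,0) -> (-3.62,-7.884) [heading=57, draw]
LT 144: heading 57 -> 201
Final: pos=(-3.62,-7.884), heading=201, 2 segment(s) drawn

Start position: (0, 0)
Final position: (-3.62, -7.884)
Distance = 8.675; >= 1e-6 -> NOT closed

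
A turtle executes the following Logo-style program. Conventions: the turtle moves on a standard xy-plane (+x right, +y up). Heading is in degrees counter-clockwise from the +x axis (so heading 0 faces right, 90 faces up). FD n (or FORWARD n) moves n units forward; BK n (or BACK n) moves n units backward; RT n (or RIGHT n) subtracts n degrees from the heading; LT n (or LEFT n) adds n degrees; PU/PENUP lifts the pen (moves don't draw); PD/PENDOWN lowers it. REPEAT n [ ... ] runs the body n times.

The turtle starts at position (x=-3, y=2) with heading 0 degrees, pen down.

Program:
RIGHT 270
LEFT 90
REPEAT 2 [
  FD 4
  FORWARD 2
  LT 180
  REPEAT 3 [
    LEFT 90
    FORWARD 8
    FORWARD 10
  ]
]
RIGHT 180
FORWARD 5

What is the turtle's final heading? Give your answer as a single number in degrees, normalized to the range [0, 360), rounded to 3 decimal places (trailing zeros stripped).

Executing turtle program step by step:
Start: pos=(-3,2), heading=0, pen down
RT 270: heading 0 -> 90
LT 90: heading 90 -> 180
REPEAT 2 [
  -- iteration 1/2 --
  FD 4: (-3,2) -> (-7,2) [heading=180, draw]
  FD 2: (-7,2) -> (-9,2) [heading=180, draw]
  LT 180: heading 180 -> 0
  REPEAT 3 [
    -- iteration 1/3 --
    LT 90: heading 0 -> 90
    FD 8: (-9,2) -> (-9,10) [heading=90, draw]
    FD 10: (-9,10) -> (-9,20) [heading=90, draw]
    -- iteration 2/3 --
    LT 90: heading 90 -> 180
    FD 8: (-9,20) -> (-17,20) [heading=180, draw]
    FD 10: (-17,20) -> (-27,20) [heading=180, draw]
    -- iteration 3/3 --
    LT 90: heading 180 -> 270
    FD 8: (-27,20) -> (-27,12) [heading=270, draw]
    FD 10: (-27,12) -> (-27,2) [heading=270, draw]
  ]
  -- iteration 2/2 --
  FD 4: (-27,2) -> (-27,-2) [heading=270, draw]
  FD 2: (-27,-2) -> (-27,-4) [heading=270, draw]
  LT 180: heading 270 -> 90
  REPEAT 3 [
    -- iteration 1/3 --
    LT 90: heading 90 -> 180
    FD 8: (-27,-4) -> (-35,-4) [heading=180, draw]
    FD 10: (-35,-4) -> (-45,-4) [heading=180, draw]
    -- iteration 2/3 --
    LT 90: heading 180 -> 270
    FD 8: (-45,-4) -> (-45,-12) [heading=270, draw]
    FD 10: (-45,-12) -> (-45,-22) [heading=270, draw]
    -- iteration 3/3 --
    LT 90: heading 270 -> 0
    FD 8: (-45,-22) -> (-37,-22) [heading=0, draw]
    FD 10: (-37,-22) -> (-27,-22) [heading=0, draw]
  ]
]
RT 180: heading 0 -> 180
FD 5: (-27,-22) -> (-32,-22) [heading=180, draw]
Final: pos=(-32,-22), heading=180, 17 segment(s) drawn

Answer: 180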